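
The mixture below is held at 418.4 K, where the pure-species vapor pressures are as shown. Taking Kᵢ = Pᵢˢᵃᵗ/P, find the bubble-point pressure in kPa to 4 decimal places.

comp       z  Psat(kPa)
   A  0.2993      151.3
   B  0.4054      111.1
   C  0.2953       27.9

At the bubble point ψ → 0, so ΣzᵢKᵢ = 1 with Kᵢ = Pᵢˢᵃᵗ/P ⇒ P = ΣzᵢPᵢˢᵃᵗ.
P = 0.2993·151.3 + 0.4054·111.1 + 0.2953·27.9 = 98.5629 kPa

Pbub = 98.5629 kPa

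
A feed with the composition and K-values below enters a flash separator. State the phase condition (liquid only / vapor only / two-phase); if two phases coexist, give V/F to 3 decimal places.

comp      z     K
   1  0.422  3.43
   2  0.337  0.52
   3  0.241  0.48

two-phase, V/F = 0.611

ΣzᵢKᵢ = 1.738; Σzᵢ/Kᵢ = 1.273.
Both exceed 1, so a two-phase solution exists.
Rachford–Rice: g(ψ) = Σ zᵢ(Kᵢ−1)/(1+ψ(Kᵢ−1)) = 0.
Iterate (Newton) starting at ψ = 0.5:
  ψ = 0.500: g = 0.0808, g' = -0.761 → ψ = 0.606
  ψ = 0.606: g = 0.0036, g' = -0.701 → ψ = 0.611
Converged at ψ = 0.611.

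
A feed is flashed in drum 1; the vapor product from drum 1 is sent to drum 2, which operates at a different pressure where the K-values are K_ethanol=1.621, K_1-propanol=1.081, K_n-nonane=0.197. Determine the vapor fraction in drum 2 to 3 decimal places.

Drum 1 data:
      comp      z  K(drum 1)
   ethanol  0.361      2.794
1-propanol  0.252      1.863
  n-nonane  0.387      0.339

V/F (drum 2) = 0.375

Drum 1:
Let ψ₁ = V/F and solve Σ zᵢ(Kᵢ−1)/(1+ψ₁(Kᵢ−1)) = 0.
g(0) = ΣzᵢKᵢ − 1 = 0.609 and g(1) = 1 − Σzᵢ/Kᵢ = -0.406, so a root lies in (0, 1).
Iterate (Newton) starting at ψ₁ = 0.5:
  ψ₁ = 0.500: g = 0.1112, g' = -0.792 → ψ₁ = 0.641
  ψ₁ = 0.641: g = -0.0022, g' = -0.838 → ψ₁ = 0.638
Converged at ψ₁ = 0.638.
Drum-1 compositions:
  ethanol: x = 0.168, y = 0.470
  1-propanol: x = 0.163, y = 0.303
  n-nonane: x = 0.669, y = 0.227
Drum-2 feed = drum-1 vapor: z₂ = (0.4704, 0.3028, 0.2268).
Drum 2:
Let ψ₂ = V/F and solve Σ zᵢ(Kᵢ−1)/(1+ψ₂(Kᵢ−1)) = 0.
Check two-phase: ΣzᵢKᵢ = 1.134 > 1 and Σzᵢ/Kᵢ = 1.722 > 1, so g(0) = 0.134 > 0 and g(1) = -0.722 < 0.
Newton–Raphson from ψ₂ = 0.47:
  ψ₂ = 0.470: g = -0.0428, g' = -0.488 → ψ₂ = 0.382
  ψ₂ = 0.382: g = -0.0029, g' = -0.425 → ψ₂ = 0.375
Converged at ψ₂ = 0.375.
  ethanol: x = 0.381, y = 0.618
  1-propanol: x = 0.294, y = 0.318
  n-nonane: x = 0.325, y = 0.064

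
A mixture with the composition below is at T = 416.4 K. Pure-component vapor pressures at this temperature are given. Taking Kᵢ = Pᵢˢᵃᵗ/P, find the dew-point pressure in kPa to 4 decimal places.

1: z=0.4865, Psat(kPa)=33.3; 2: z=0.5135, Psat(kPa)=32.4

At the dew point ψ → 1, so Σzᵢ/Kᵢ = 1 with Kᵢ = Pᵢˢᵃᵗ/P ⇒ 1/P = Σzᵢ/Pᵢˢᵃᵗ.
1/P = 0.4865/33.3 + 0.5135/32.4 = 0.0304584 ⇒ P = 32.8317 kPa

Pdew = 32.8317 kPa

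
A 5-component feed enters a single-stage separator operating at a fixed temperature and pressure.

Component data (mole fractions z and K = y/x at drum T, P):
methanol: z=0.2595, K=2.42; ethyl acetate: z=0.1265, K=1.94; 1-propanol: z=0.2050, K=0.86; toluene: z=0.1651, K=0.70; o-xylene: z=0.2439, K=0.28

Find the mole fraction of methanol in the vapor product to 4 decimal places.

y_methanol = 0.4086

Let ψ = V/F and solve Σ zᵢ(Kᵢ−1)/(1+ψ(Kᵢ−1)) = 0.
g(0) = ΣzᵢKᵢ − 1 = 0.2336 and g(1) = 1 − Σzᵢ/Kᵢ = -0.5177, so a root lies in (0, 1).
Newton–Raphson from ψ = 0.5:
  ψ = 0.5000: g = -0.06714, g' = -0.5646 → ψ = 0.3811
  ψ = 0.3811: g = -0.00160, g' = -0.5445 → ψ = 0.3781
Converged at ψ = 0.3781.
Compositions from xᵢ = zᵢ/(1+ψ(Kᵢ−1)), yᵢ = Kᵢxᵢ:
  methanol: x = 0.1688, y = 0.4086
  ethyl acetate: x = 0.0933, y = 0.1811
  1-propanol: x = 0.2165, y = 0.1862
  toluene: x = 0.1862, y = 0.1304
  o-xylene: x = 0.3351, y = 0.0938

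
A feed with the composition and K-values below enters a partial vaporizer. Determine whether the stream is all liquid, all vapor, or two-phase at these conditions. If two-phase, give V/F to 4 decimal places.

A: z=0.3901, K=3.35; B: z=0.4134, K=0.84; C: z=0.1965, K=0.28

ΣzᵢKᵢ = 1.7091; Σzᵢ/Kᵢ = 1.3104.
Both exceed 1, so a two-phase solution exists.
Newton iteration, ψ⁰ = 0.4:
  ψ = 0.4000: g = 0.20317, g' = -0.7854 → ψ = 0.6587
  ψ = 0.6587: g = 0.01677, g' = -0.7136 → ψ = 0.6822
  ψ = 0.6822: g = -0.00012, g' = -0.7247 → ψ = 0.6820
Converged at ψ = 0.6820.

two-phase, V/F = 0.6820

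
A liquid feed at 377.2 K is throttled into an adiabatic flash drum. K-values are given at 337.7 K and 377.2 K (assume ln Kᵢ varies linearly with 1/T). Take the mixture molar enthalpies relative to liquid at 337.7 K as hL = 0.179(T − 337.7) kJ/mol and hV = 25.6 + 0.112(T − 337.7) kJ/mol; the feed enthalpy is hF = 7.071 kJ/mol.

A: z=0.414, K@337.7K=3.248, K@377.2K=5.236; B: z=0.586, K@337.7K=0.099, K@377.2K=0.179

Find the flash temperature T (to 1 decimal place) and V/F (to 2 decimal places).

T = 344.2 K, V/F = 0.23

Adiabatic flash: solve Rachford–Rice at each trial T, then check hF = ψ·hV(T) + (1−ψ)·hL(T).
  T = 337.7 K: K = (3.248, 0.099), RR gives ψ = 0.199, H_out = 5.090 kJ/mol
  T = 377.2 K: K = (5.236, 0.179), RR gives ψ = 0.366, H_out = 15.470 kJ/mol
  T = 357.4 K: K = (4.176, 0.135), RR gives ψ = 0.294, H_out = 10.670 kJ/mol
  T = 347.5 K: K = (3.694, 0.116), RR gives ψ = 0.251, H_out = 8.011 kJ/mol
  T = 342.6 K: K = (3.467, 0.107), RR gives ψ = 0.226, H_out = 6.594 kJ/mol
  T = 345.1 K: K = (3.582, 0.112), RR gives ψ = 0.239, H_out = 7.327 kJ/mol
  T = 343.9 K: K = (3.526, 0.110), RR gives ψ = 0.233, H_out = 6.978 kJ/mol
Linear interpolation between T = 343.9 (H_out = 6.978) and T = 345.1 (H_out = 7.327) on hF = 7.071 gives T ≈ 344.2 K, at which ψ = 0.23.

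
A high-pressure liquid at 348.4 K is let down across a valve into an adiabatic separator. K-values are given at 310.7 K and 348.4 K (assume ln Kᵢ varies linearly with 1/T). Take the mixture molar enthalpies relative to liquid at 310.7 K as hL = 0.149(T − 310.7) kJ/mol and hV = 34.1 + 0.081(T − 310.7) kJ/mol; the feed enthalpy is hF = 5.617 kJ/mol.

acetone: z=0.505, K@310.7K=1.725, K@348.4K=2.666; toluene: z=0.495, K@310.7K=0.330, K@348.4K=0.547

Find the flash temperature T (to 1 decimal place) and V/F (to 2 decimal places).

T = 313.9 K, V/F = 0.15

Adiabatic flash: solve Rachford–Rice at each trial T, then check hF = ψ·hV(T) + (1−ψ)·hL(T).
  T = 310.7 K: K = (1.725, 0.330), RR gives ψ = 0.071, H_out = 2.420 kJ/mol
  T = 348.4 K: K = (2.666, 0.547), RR gives ψ = 0.818, H_out = 31.404 kJ/mol
  T = 329.5 K: K = (2.170, 0.431), RR gives ψ = 0.464, H_out = 18.034 kJ/mol
  T = 320.1 K: K = (1.941, 0.379), RR gives ψ = 0.287, H_out = 10.994 kJ/mol
  T = 315.4 K: K = (1.832, 0.354), RR gives ψ = 0.186, H_out = 6.991 kJ/mol
  T = 313.0 K: K = (1.777, 0.342), RR gives ψ = 0.130, H_out = 4.744 kJ/mol
Linear interpolation between T = 313.0 (H_out = 4.744) and T = 315.4 (H_out = 6.991) on hF = 5.617 gives T ≈ 313.9 K, at which ψ = 0.15.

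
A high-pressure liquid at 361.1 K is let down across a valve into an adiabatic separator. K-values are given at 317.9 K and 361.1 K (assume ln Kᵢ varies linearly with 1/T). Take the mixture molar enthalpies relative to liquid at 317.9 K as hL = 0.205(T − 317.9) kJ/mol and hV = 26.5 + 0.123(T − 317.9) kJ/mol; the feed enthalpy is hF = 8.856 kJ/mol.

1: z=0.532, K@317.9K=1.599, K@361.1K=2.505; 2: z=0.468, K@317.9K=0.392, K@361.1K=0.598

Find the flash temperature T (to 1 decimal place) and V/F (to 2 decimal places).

T = 325.0 K, V/F = 0.29

Adiabatic flash: solve Rachford–Rice at each trial T, then check hF = ψ·hV(T) + (1−ψ)·hL(T).
  T = 317.9 K: K = (1.599, 0.392), RR gives ψ = 0.094, H_out = 2.483 kJ/mol
  T = 361.1 K: K = (2.505, 0.598), RR gives ψ = 1.000, H_out = 31.814 kJ/mol
  T = 339.5 K: K = (2.030, 0.491), RR gives ψ = 0.590, H_out = 19.025 kJ/mol
  T = 328.7 K: K = (1.809, 0.440), RR gives ψ = 0.372, H_out = 11.736 kJ/mol
  T = 323.3 K: K = (1.702, 0.416), RR gives ψ = 0.244, H_out = 7.475 kJ/mol
  T = 326.0 K: K = (1.755, 0.428), RR gives ψ = 0.310, H_out = 9.677 kJ/mol
  T = 324.6 K: K = (1.728, 0.422), RR gives ψ = 0.277, H_out = 8.556 kJ/mol
Linear interpolation between T = 324.6 (H_out = 8.556) and T = 326.0 (H_out = 9.677) on hF = 8.856 gives T ≈ 325.0 K, at which ψ = 0.29.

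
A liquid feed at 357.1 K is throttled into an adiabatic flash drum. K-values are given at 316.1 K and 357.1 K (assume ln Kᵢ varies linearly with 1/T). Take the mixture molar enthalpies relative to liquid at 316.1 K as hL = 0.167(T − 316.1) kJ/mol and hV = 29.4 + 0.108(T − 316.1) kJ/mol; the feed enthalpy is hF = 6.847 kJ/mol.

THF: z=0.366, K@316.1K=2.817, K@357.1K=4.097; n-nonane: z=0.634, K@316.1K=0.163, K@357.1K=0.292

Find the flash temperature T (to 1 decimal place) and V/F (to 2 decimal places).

T = 328.6 K, V/F = 0.17

Adiabatic flash: solve Rachford–Rice at each trial T, then check hF = ψ·hV(T) + (1−ψ)·hL(T).
  T = 316.1 K: K = (2.817, 0.163), RR gives ψ = 0.088, H_out = 2.597 kJ/mol
  T = 357.1 K: K = (4.097, 0.292), RR gives ψ = 0.312, H_out = 15.271 kJ/mol
  T = 336.6 K: K = (3.436, 0.222), RR gives ψ = 0.210, H_out = 9.350 kJ/mol
  T = 326.4 K: K = (3.122, 0.191), RR gives ψ = 0.154, H_out = 6.151 kJ/mol
  T = 331.5 K: K = (3.278, 0.206), RR gives ψ = 0.183, H_out = 7.782 kJ/mol
  T = 328.9 K: K = (3.198, 0.199), RR gives ψ = 0.168, H_out = 6.959 kJ/mol
  T = 327.6 K: K = (3.159, 0.195), RR gives ψ = 0.161, H_out = 6.541 kJ/mol
Linear interpolation between T = 327.6 (H_out = 6.541) and T = 328.9 (H_out = 6.959) on hF = 6.847 gives T ≈ 328.6 K, at which ψ = 0.17.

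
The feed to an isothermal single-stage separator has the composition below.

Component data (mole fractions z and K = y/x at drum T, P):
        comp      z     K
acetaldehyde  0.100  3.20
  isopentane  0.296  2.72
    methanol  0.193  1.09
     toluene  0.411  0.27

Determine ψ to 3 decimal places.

Let ψ = V/F and solve Σ zᵢ(Kᵢ−1)/(1+ψ(Kᵢ−1)) = 0.
Feasibility: ΣzᵢKᵢ = 1.446, Σzᵢ/Kᵢ = 1.839 — both > 1, two phases present.
Newton iteration, ψ⁰ = 0.39:
  ψ = 0.390: g = 0.0205, g' = -0.883 → ψ = 0.413
Converged at ψ = 0.413.

ψ = 0.413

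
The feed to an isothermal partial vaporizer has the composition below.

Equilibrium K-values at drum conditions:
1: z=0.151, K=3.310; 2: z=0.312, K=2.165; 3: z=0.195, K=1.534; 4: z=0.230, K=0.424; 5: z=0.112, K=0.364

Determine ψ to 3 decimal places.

Material balance + equilibrium reduce to Σ zᵢ(Kᵢ−1)/(1+ψ(Kᵢ−1)) = 0.
Check two-phase: ΣzᵢKᵢ = 1.613 > 1 and Σzᵢ/Kᵢ = 1.167 > 1, so g(0) = 0.613 > 0 and g(1) = -0.167 < 0.
Newton iteration, ψ⁰ = 0.43:
  ψ = 0.430: g = 0.2277, g' = -0.648 → ψ = 0.781
  ψ = 0.781: g = 0.0057, g' = -0.677 → ψ = 0.790
Converged at ψ = 0.790.

ψ = 0.790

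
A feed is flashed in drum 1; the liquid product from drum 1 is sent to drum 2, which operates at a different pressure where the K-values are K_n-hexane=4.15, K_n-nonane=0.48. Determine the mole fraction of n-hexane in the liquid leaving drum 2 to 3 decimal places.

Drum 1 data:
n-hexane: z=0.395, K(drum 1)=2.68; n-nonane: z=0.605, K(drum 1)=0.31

x_n-hexane (drum 2) = 0.142

Drum 1:
Binary case is linear: z₁(K₁−1)(1+ψ₁(K₂−1)) + z₂(K₂−1)(1+ψ₁(K₁−1)) = 0
⇒ ψ₁ = [z₁(K₁−1)+z₂(K₂−1)] / [−(K₁−1)(K₂−1)] = 0.2462/1.1592 = 0.212
Drum-1 compositions:
  n-hexane: x = 0.291, y = 0.780
  n-nonane: x = 0.709, y = 0.220
Drum-2 feed = drum-1 liquid: z₂ = (0.2911, 0.7089).
Drum 2:
Newton–Raphson from ψ₂ = 0.5:
  ψ₂ = 0.500: g = -0.1420, g' = -0.786 → ψ₂ = 0.319
  ψ₂ = 0.319: g = 0.0152, g' = -0.994 → ψ₂ = 0.335
Converged at ψ₂ = 0.335.
  n-hexane: x = 0.142, y = 0.588
  n-nonane: x = 0.858, y = 0.412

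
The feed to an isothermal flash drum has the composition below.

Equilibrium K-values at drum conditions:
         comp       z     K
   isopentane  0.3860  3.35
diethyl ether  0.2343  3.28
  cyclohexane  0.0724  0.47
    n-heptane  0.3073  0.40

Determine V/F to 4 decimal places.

Material balance + equilibrium reduce to Σ zᵢ(Kᵢ−1)/(1+V/F(Kᵢ−1)) = 0.
Feasibility: ΣzᵢKᵢ = 2.2186, Σzᵢ/Kᵢ = 1.1089 — both > 1, two phases present.
Newton iteration, V/F⁰ = 0.5:
  V/F = 0.5000: g = 0.35108, g' = -0.9800 → V/F = 0.8582
  V/F = 0.8582: g = 0.03083, g' = -0.9122 → V/F = 0.8920
  V/F = 0.8920: g = -0.00045, g' = -0.9400 → V/F = 0.8916
Converged at V/F = 0.8916.

V/F = 0.8916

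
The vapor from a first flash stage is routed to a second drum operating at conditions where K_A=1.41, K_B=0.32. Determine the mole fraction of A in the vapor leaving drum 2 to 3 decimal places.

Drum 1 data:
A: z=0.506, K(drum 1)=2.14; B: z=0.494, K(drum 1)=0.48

y_A (drum 2) = 0.880

Drum 1:
Material balance + equilibrium reduce to Σ zᵢ(Kᵢ−1)/(1+ψ₁(Kᵢ−1)) = 0.
Feasibility: ΣzᵢKᵢ = 1.320, Σzᵢ/Kᵢ = 1.266 — both > 1, two phases present.
Binary case is linear: z₁(K₁−1)(1+ψ₁(K₂−1)) + z₂(K₂−1)(1+ψ₁(K₁−1)) = 0
⇒ ψ₁ = [z₁(K₁−1)+z₂(K₂−1)] / [−(K₁−1)(K₂−1)] = 0.3200/0.5928 = 0.540
Drum-1 compositions:
  A: x = 0.313, y = 0.670
  B: x = 0.687, y = 0.330
Drum-2 feed = drum-1 vapor: z₂ = (0.6704, 0.3296).
Drum 2:
Material balance + equilibrium reduce to Σ zᵢ(Kᵢ−1)/(1+ψ₂(Kᵢ−1)) = 0.
g(0) = ΣzᵢKᵢ − 1 = 0.051 and g(1) = 1 − Σzᵢ/Kᵢ = -0.506, so a root lies in (0, 1).
Newton iteration, ψ₂⁰ = 0.5:
  ψ₂ = 0.500: g = -0.1115, g' = -0.428 → ψ₂ = 0.239
  ψ₂ = 0.239: g = -0.0174, g' = -0.311 → ψ₂ = 0.183
  ψ₂ = 0.183: g = -0.0004, g' = -0.296 → ψ₂ = 0.182
Converged at ψ₂ = 0.182.
  A: x = 0.624, y = 0.880
  B: x = 0.376, y = 0.120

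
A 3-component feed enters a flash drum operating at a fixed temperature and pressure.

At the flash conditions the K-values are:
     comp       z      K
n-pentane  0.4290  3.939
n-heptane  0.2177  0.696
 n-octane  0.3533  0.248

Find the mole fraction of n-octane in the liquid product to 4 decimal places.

x_n-octane = 0.5702

Let ψ = V/F and solve Σ zᵢ(Kᵢ−1)/(1+ψ(Kᵢ−1)) = 0.
g(0) = ΣzᵢKᵢ − 1 = 0.9290 and g(1) = 1 − Σzᵢ/Kᵢ = -0.8463, so a root lies in (0, 1).
Iterate (Newton) starting at ψ = 0.52:
  ψ = 0.5200: g = -0.01620, g' = -1.1469 → ψ = 0.5059
Converged at ψ = 0.5059.
Compositions from xᵢ = zᵢ/(1+ψ(Kᵢ−1)), yᵢ = Kᵢxᵢ:
  n-pentane: x = 0.1725, y = 0.6795
  n-heptane: x = 0.2573, y = 0.1791
  n-octane: x = 0.5702, y = 0.1414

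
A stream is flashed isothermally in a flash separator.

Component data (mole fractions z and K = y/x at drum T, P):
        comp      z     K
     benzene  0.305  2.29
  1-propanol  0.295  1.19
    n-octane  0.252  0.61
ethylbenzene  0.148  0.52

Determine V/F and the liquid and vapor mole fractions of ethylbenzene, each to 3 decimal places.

V/F = 0.747, x_ethylbenzene = 0.231, y_ethylbenzene = 0.120

Material balance + equilibrium reduce to Σ zᵢ(Kᵢ−1)/(1+V/F(Kᵢ−1)) = 0.
Check two-phase: ΣzᵢKᵢ = 1.280 > 1 and Σzᵢ/Kᵢ = 1.079 > 1, so g(0) = 0.280 > 0 and g(1) = -0.079 < 0.
Iterate (Newton) starting at V/F = 0.5:
  V/F = 0.500: g = 0.0748, g' = -0.315 → V/F = 0.738
  V/F = 0.738: g = 0.0028, g' = -0.299 → V/F = 0.747
Converged at V/F = 0.747.
Compositions from xᵢ = zᵢ/(1+V/F(Kᵢ−1)), yᵢ = Kᵢxᵢ:
  benzene: x = 0.155, y = 0.356
  1-propanol: x = 0.258, y = 0.307
  n-octane: x = 0.356, y = 0.217
  ethylbenzene: x = 0.231, y = 0.120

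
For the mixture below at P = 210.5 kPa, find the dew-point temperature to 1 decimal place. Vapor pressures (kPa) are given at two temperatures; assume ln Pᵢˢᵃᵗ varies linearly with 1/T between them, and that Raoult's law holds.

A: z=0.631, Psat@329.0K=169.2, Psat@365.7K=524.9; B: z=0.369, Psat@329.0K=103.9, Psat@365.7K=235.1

T = 344.2 K

Dew-point temperature: Σzᵢ·P/Pᵢˢᵃᵗ(T) = 1. Interpolate ln Pᵢˢᵃᵗ = aᵢ + bᵢ/T.
  T = 329.0 K: ΣzᵢP/Pᵢˢᵃᵗ = 1.5326
  T = 365.7 K: ΣzᵢP/Pᵢˢᵃᵗ = 0.5834
  T = 347.4 K: ΣzᵢP/Pᵢˢᵃᵗ = 0.9177
  T = 338.2 K: ΣzᵢP/Pᵢˢᵃᵗ = 1.1767
  T = 342.8 K: ΣzᵢP/Pᵢˢᵃᵗ = 1.0373
  T = 345.1 K: ΣzᵢP/Pᵢˢᵃᵗ = 0.9752
Interpolating between 342.8 K and 345.1 K gives T ≈ 344.2 K.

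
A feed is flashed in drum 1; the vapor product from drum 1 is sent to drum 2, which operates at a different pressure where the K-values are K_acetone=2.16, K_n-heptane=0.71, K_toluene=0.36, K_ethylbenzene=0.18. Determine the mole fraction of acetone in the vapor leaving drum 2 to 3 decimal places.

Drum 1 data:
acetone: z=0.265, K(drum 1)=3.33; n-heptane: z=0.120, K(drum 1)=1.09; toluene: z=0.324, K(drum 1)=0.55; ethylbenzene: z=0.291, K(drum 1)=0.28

Drum 1:
Newton–Raphson from ψ₁ = 0.58:
  ψ₁ = 0.580: g = -0.2842, g' = -0.826 → ψ₁ = 0.236
  ψ₁ = 0.236: g = -0.0065, g' = -0.901 → ψ₁ = 0.229
Converged at ψ₁ = 0.229.
Drum-1 compositions:
  acetone: x = 0.173, y = 0.576
  n-heptane: x = 0.118, y = 0.128
  toluene: x = 0.361, y = 0.199
  ethylbenzene: x = 0.348, y = 0.098
Drum-2 feed = drum-1 vapor: z₂ = (0.5756, 0.1282, 0.1986, 0.0975).
Drum 2:
Material balance + equilibrium reduce to Σ zᵢ(Kᵢ−1)/(1+ψ₂(Kᵢ−1)) = 0.
Feasibility: ΣzᵢKᵢ = 1.423, Σzᵢ/Kᵢ = 1.541 — both > 1, two phases present.
Iterate (Newton) starting at ψ₂ = 0.54:
  ψ₂ = 0.540: g = 0.0287, g' = -0.709 → ψ₂ = 0.580
Converged at ψ₂ = 0.580.
  acetone: x = 0.344, y = 0.743
  n-heptane: x = 0.154, y = 0.109
  toluene: x = 0.316, y = 0.114
  ethylbenzene: x = 0.186, y = 0.033

y_acetone (drum 2) = 0.743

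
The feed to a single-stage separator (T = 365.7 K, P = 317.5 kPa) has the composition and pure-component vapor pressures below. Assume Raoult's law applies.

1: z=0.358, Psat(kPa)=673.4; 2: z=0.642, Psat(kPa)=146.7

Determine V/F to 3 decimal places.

Raoult's law: Kᵢ = Pᵢˢᵃᵗ/P = Pᵢˢᵃᵗ/317.5.
  K_1 = 673.4/317.5 = 2.12094, K_2 = 146.7/317.5 = 0.46205
Iterate (Newton) starting at V/F = 0.66:
  V/F = 0.660: g = -0.3048, g' = -0.595 → V/F = 0.148
  V/F = 0.148: g = -0.0310, g' = -0.550 → V/F = 0.092
  V/F = 0.092: g = 0.0007, g' = -0.576 → V/F = 0.093
Converged at V/F = 0.093.

V/F = 0.093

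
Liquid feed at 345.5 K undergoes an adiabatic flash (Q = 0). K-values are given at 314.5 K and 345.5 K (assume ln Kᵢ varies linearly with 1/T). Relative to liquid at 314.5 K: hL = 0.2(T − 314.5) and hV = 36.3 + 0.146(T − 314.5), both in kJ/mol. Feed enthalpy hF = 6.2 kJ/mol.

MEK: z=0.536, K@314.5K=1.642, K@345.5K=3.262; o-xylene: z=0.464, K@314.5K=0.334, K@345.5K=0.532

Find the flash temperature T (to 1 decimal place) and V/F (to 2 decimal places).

T = 316.2 K, V/F = 0.16

Adiabatic flash: solve Rachford–Rice at each trial T, then check hF = ψ·hV(T) + (1−ψ)·hL(T).
  T = 314.5 K: K = (1.642, 0.334), RR gives ψ = 0.082, H_out = 2.979 kJ/mol
  T = 345.5 K: K = (3.262, 0.532), RR gives ψ = 0.940, H_out = 38.754 kJ/mol
  T = 330.0 K: K = (2.352, 0.426), RR gives ψ = 0.591, H_out = 24.054 kJ/mol
  T = 322.2 K: K = (1.971, 0.378), RR gives ψ = 0.384, H_out = 15.327 kJ/mol
  T = 318.4 K: K = (1.803, 0.356), RR gives ψ = 0.255, H_out = 9.967 kJ/mol
  T = 316.4 K: K = (1.719, 0.345), RR gives ψ = 0.173, H_out = 6.628 kJ/mol
Linear interpolation between T = 314.5 (H_out = 2.979) and T = 316.4 (H_out = 6.628) on hF = 6.2 gives T ≈ 316.2 K, at which ψ = 0.16.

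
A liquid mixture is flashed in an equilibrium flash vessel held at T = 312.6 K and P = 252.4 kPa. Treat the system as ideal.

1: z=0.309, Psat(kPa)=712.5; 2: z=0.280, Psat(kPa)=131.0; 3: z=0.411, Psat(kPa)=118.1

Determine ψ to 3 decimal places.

ψ = 0.225

Raoult's law: Kᵢ = Pᵢˢᵃᵗ/P = Pᵢˢᵃᵗ/252.4.
  K_1 = 712.5/252.4 = 2.82290, K_2 = 131.0/252.4 = 0.51902, K_3 = 118.1/252.4 = 0.46791
Let ψ = V/F and solve Σ zᵢ(Kᵢ−1)/(1+ψ(Kᵢ−1)) = 0.
Feasibility: ΣzᵢKᵢ = 1.210, Σzᵢ/Kᵢ = 1.527 — both > 1, two phases present.
Newton–Raphson from ψ = 0.53:
  ψ = 0.530: g = -0.1988, g' = -0.608 → ψ = 0.203
  ψ = 0.203: g = 0.0167, g' = -0.773 → ψ = 0.225
Converged at ψ = 0.225.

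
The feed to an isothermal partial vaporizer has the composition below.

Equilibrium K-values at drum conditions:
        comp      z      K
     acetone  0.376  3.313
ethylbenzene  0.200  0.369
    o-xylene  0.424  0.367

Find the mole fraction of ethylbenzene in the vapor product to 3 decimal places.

y_ethylbenzene = 0.093

Let β = V/F and solve Σ zᵢ(Kᵢ−1)/(1+β(Kᵢ−1)) = 0.
Feasibility: ΣzᵢKᵢ = 1.475, Σzᵢ/Kᵢ = 1.811 — both > 1, two phases present.
Newton–Raphson from β = 0.48:
  β = 0.480: g = -0.1544, g' = -0.966 → β = 0.320
  β = 0.320: g = 0.0049, g' = -1.056 → β = 0.325
Converged at β = 0.325.
Compositions from xᵢ = zᵢ/(1+β(Kᵢ−1)), yᵢ = Kᵢxᵢ:
  acetone: x = 0.215, y = 0.711
  ethylbenzene: x = 0.252, y = 0.093
  o-xylene: x = 0.534, y = 0.196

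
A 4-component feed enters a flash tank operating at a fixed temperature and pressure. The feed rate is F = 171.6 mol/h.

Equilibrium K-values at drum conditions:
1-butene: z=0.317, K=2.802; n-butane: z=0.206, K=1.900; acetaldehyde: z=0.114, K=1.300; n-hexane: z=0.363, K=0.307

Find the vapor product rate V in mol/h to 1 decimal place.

V = 101.6 mol/h

Material balance + equilibrium reduce to Σ zᵢ(Kᵢ−1)/(1+β(Kᵢ−1)) = 0.
g(0) = ΣzᵢKᵢ − 1 = 0.539 and g(1) = 1 − Σzᵢ/Kᵢ = -0.492, so a root lies in (0, 1).
Newton–Raphson from β = 0.35:
  β = 0.350: g = 0.1901, g' = -0.796 → β = 0.589
  β = 0.589: g = 0.0024, g' = -0.819 → β = 0.592
Converged at β = 0.592.
Then V = β·F = 0.5918·171.6 = 101.6 mol/h and L = F − V = 70.0 mol/h.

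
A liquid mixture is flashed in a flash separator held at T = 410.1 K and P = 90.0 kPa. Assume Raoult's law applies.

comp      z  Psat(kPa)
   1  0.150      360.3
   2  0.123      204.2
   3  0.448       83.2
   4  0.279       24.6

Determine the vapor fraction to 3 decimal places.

ψ = 0.381

Raoult's law: Kᵢ = Pᵢˢᵃᵗ/P = Pᵢˢᵃᵗ/90.0.
  K_1 = 360.3/90.0 = 4.00333, K_2 = 204.2/90.0 = 2.26889, K_3 = 83.2/90.0 = 0.92444, K_4 = 24.6/90.0 = 0.27333
Let ψ = V/F and solve Σ zᵢ(Kᵢ−1)/(1+ψ(Kᵢ−1)) = 0.
Check two-phase: ΣzᵢKᵢ = 1.370 > 1 and Σzᵢ/Kᵢ = 1.597 > 1, so g(0) = 0.370 > 0 and g(1) = -0.597 < 0.
Newton–Raphson from ψ = 0.65:
  ψ = 0.650: g = -0.1817, g' = -0.747 → ψ = 0.407
  ψ = 0.407: g = -0.0170, g' = -0.660 → ψ = 0.381
Converged at ψ = 0.381.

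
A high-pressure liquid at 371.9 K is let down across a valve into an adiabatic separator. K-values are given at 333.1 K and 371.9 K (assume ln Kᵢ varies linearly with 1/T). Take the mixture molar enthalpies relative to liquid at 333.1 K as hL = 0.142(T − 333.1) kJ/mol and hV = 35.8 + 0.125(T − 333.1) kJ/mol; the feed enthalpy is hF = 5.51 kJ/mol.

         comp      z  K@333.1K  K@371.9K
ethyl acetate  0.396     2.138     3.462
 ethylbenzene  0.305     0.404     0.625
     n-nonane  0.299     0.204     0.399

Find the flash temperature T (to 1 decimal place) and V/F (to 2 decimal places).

T = 338.9 K, V/F = 0.13

Adiabatic flash: solve Rachford–Rice at each trial T, then check hF = ψ·hV(T) + (1−ψ)·hL(T).
  T = 333.1 K: K = (2.138, 0.404, 0.204), RR gives ψ = 0.039, H_out = 1.385 kJ/mol
  T = 371.9 K: K = (3.462, 0.625, 0.399), RR gives ψ = 0.552, H_out = 24.914 kJ/mol
  T = 352.5 K: K = (2.757, 0.509, 0.291), RR gives ψ = 0.312, H_out = 13.820 kJ/mol
  T = 342.8 K: K = (2.437, 0.455, 0.245), RR gives ψ = 0.187, H_out = 8.052 kJ/mol
  T = 338.0 K: K = (2.286, 0.429, 0.224), RR gives ψ = 0.118, H_out = 4.915 kJ/mol
  T = 340.4 K: K = (2.361, 0.442, 0.234), RR gives ψ = 0.154, H_out = 6.516 kJ/mol
Linear interpolation between T = 338.0 (H_out = 4.915) and T = 340.4 (H_out = 6.516) on hF = 5.51 gives T ≈ 338.9 K, at which ψ = 0.13.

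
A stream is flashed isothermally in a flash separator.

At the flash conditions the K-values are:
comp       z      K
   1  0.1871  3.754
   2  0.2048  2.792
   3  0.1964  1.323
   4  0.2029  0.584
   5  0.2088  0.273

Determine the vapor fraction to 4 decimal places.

ψ = 0.6539

Rachford–Rice: g(ψ) = Σ zᵢ(Kᵢ−1)/(1+ψ(Kᵢ−1)) = 0.
g(0) = ΣzᵢKᵢ − 1 = 0.7095 and g(1) = 1 − Σzᵢ/Kᵢ = -0.3839, so a root lies in (0, 1).
Newton–Raphson from ψ = 0.38:
  ψ = 0.3800: g = 0.21662, g' = -0.8480 → ψ = 0.6354
  ψ = 0.6354: g = 0.01475, g' = -0.7916 → ψ = 0.6541
  ψ = 0.6541: g = -0.00009, g' = -0.8016 → ψ = 0.6539
Converged at ψ = 0.6539.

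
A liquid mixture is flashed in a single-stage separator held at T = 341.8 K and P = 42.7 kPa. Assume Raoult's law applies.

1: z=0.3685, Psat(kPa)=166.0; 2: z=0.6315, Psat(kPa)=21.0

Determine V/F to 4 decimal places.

V/F = 0.5064

Raoult's law: Kᵢ = Pᵢˢᵃᵗ/P = Pᵢˢᵃᵗ/42.7.
  K_1 = 166.0/42.7 = 3.887588, K_2 = 21.0/42.7 = 0.491803
Iterate (Newton) starting at V/F = 0.5:
  V/F = 0.5000: g = 0.00517, g' = -0.8076 → V/F = 0.5064
Converged at V/F = 0.5064.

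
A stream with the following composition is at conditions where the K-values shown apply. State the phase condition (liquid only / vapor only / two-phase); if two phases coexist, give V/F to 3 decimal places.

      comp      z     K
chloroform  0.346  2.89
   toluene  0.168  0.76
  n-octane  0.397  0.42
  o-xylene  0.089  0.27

two-phase, V/F = 0.315

ΣzᵢKᵢ = 1.318; Σzᵢ/Kᵢ = 1.616.
Both exceed 1, so a two-phase solution exists.
Rachford–Rice: g(ψ) = Σ zᵢ(Kᵢ−1)/(1+ψ(Kᵢ−1)) = 0.
Newton–Raphson from ψ = 0.5:
  ψ = 0.500: g = -0.1362, g' = -0.722 → ψ = 0.311
  ψ = 0.311: g = 0.0031, g' = -0.780 → ψ = 0.315
Converged at ψ = 0.315.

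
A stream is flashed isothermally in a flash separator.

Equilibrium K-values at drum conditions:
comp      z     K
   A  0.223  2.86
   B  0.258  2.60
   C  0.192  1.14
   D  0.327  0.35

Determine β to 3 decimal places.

β = 0.712

Let β = V/F and solve Σ zᵢ(Kᵢ−1)/(1+β(Kᵢ−1)) = 0.
Check two-phase: ΣzᵢKᵢ = 1.642 > 1 and Σzᵢ/Kᵢ = 1.280 > 1, so g(0) = 0.642 > 0 and g(1) = -0.280 < 0.
Iterate (Newton) starting at β = 0.5:
  β = 0.500: g = 0.1545, g' = -0.717 → β = 0.715
  β = 0.715: g = -0.0023, g' = -0.771 → β = 0.712
Converged at β = 0.712.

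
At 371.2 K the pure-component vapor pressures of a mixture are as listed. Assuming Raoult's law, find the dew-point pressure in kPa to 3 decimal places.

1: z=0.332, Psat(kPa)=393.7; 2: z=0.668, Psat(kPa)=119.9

Pdew = 155.895 kPa

At the dew point ψ → 1, so Σzᵢ/Kᵢ = 1 with Kᵢ = Pᵢˢᵃᵗ/P ⇒ 1/P = Σzᵢ/Pᵢˢᵃᵗ.
1/P = 0.332/393.7 + 0.668/119.9 = 0.006415 ⇒ P = 155.895 kPa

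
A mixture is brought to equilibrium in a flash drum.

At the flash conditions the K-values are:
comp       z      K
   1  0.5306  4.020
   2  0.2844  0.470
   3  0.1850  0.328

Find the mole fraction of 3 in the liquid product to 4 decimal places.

x_3 = 0.3680

Material balance + equilibrium reduce to Σ zᵢ(Kᵢ−1)/(1+V/F(Kᵢ−1)) = 0.
g(0) = ΣzᵢKᵢ − 1 = 1.3274 and g(1) = 1 − Σzᵢ/Kᵢ = -0.3011, so a root lies in (0, 1).
Newton–Raphson from V/F = 0.5:
  V/F = 0.5000: g = 0.24610, g' = -1.1055 → V/F = 0.7226
  V/F = 0.7226: g = 0.01756, g' = -1.0034 → V/F = 0.7401
Converged at V/F = 0.7401.
Compositions from xᵢ = zᵢ/(1+V/F(Kᵢ−1)), yᵢ = Kᵢxᵢ:
  1: x = 0.1640, y = 0.6593
  2: x = 0.4679, y = 0.2199
  3: x = 0.3680, y = 0.1207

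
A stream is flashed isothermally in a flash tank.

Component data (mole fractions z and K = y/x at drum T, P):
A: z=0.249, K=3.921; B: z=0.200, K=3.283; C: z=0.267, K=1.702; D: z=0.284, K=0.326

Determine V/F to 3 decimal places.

V/F = 0.881

Material balance + equilibrium reduce to Σ zᵢ(Kᵢ−1)/(1+V/F(Kᵢ−1)) = 0.
g(0) = ΣzᵢKᵢ − 1 = 1.180 and g(1) = 1 − Σzᵢ/Kᵢ = -0.152, so a root lies in (0, 1).
Iterate (Newton) starting at V/F = 0.5:
  V/F = 0.500: g = 0.3588, g' = -0.944 → V/F = 0.880
  V/F = 0.880: g = 0.0006, g' = -1.112 → V/F = 0.881
Converged at V/F = 0.881.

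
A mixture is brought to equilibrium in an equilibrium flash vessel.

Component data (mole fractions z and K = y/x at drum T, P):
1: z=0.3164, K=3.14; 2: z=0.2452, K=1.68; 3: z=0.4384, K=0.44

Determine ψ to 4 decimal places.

ψ = 0.6697

Let ψ = V/F and solve Σ zᵢ(Kᵢ−1)/(1+ψ(Kᵢ−1)) = 0.
Feasibility: ΣzᵢKᵢ = 1.5983, Σzᵢ/Kᵢ = 1.2431 — both > 1, two phases present.
Iterate (Newton) starting at ψ = 0.61:
  ψ = 0.6100: g = 0.03867, g' = -0.6464 → ψ = 0.6698
  ψ = 0.6698: g = -0.00006, g' = -0.6503 → ψ = 0.6697
Converged at ψ = 0.6697.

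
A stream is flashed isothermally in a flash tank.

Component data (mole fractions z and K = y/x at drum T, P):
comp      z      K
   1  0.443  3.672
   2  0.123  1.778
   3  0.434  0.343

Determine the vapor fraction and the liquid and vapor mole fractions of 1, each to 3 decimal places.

Iterate (Newton) starting at ψ = 0.54:
  ψ = 0.540: g = 0.1100, g' = -1.017 → ψ = 0.648
Converged at ψ = 0.648.
Compositions from xᵢ = zᵢ/(1+ψ(Kᵢ−1)), yᵢ = Kᵢxᵢ:
  1: x = 0.162, y = 0.595
  2: x = 0.082, y = 0.145
  3: x = 0.756, y = 0.259

ψ = 0.648, x_1 = 0.162, y_1 = 0.595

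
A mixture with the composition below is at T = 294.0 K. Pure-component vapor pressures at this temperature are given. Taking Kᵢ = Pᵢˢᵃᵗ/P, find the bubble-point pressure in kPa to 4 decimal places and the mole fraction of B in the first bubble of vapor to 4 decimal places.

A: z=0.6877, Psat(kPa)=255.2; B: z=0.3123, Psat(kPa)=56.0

Pbub = 192.9898 kPa, y_B = 0.0906

At the bubble point ψ → 0, so ΣzᵢKᵢ = 1 with Kᵢ = Pᵢˢᵃᵗ/P ⇒ P = ΣzᵢPᵢˢᵃᵗ.
P = 0.6877·255.2 + 0.3123·56.0 = 192.9898 kPa
yᵢ = zᵢPᵢˢᵃᵗ/P ⇒ y_B = 0.3123·56.0/192.9898 = 0.0906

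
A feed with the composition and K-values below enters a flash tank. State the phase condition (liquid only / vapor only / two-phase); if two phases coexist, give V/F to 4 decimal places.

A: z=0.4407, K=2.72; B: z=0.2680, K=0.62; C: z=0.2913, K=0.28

two-phase, V/F = 0.4427

ΣzᵢKᵢ = 1.4464; Σzᵢ/Kᵢ = 1.6346.
Both exceed 1, so a two-phase solution exists.
Material balance + equilibrium reduce to Σ zᵢ(Kᵢ−1)/(1+ψ(Kᵢ−1)) = 0.
Iterate (Newton) starting at ψ = 0.5:
  ψ = 0.5000: g = -0.04591, g' = -0.8045 → ψ = 0.4429
  ψ = 0.4429: g = -0.00016, g' = -0.8015 → ψ = 0.4427
Converged at ψ = 0.4427.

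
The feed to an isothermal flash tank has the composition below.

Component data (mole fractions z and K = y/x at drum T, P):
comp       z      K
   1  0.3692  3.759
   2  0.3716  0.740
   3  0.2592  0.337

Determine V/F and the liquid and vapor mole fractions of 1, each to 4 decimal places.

V/F = 0.5783, x_1 = 0.1422, y_1 = 0.5347

Material balance + equilibrium reduce to Σ zᵢ(Kᵢ−1)/(1+V/F(Kᵢ−1)) = 0.
g(0) = ΣzᵢKᵢ − 1 = 0.7502 and g(1) = 1 − Σzᵢ/Kᵢ = -0.3695, so a root lies in (0, 1).
Iterate (Newton) starting at V/F = 0.5:
  V/F = 0.5000: g = 0.05996, g' = -0.7845 → V/F = 0.5764
  V/F = 0.5764: g = 0.00143, g' = -0.7521 → V/F = 0.5783
Converged at V/F = 0.5783.
Compositions from xᵢ = zᵢ/(1+V/F(Kᵢ−1)), yᵢ = Kᵢxᵢ:
  1: x = 0.1422, y = 0.5347
  2: x = 0.4374, y = 0.3237
  3: x = 0.4204, y = 0.1417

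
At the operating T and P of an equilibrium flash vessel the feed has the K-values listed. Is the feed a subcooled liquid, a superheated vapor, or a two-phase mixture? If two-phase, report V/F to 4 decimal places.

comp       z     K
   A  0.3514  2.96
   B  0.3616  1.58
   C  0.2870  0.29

two-phase, V/F = 0.7383

ΣzᵢKᵢ = 1.6947; Σzᵢ/Kᵢ = 1.3372.
Both exceed 1, so a two-phase solution exists.
Newton iteration, ψ⁰ = 0.5:
  ψ = 0.5000: g = 0.19451, g' = -0.7652 → ψ = 0.7542
  ψ = 0.7542: g = -0.01484, g' = -0.9492 → ψ = 0.7386
  ψ = 0.7386: g = -0.00020, g' = -0.9245 → ψ = 0.7383
Converged at ψ = 0.7383.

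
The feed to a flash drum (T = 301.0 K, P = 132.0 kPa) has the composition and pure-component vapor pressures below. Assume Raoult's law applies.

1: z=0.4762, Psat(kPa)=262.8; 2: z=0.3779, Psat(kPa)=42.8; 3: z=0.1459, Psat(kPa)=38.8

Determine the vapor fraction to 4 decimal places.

ψ = 0.1674

Raoult's law: Kᵢ = Pᵢˢᵃᵗ/P = Pᵢˢᵃᵗ/132.0.
  K_1 = 262.8/132.0 = 1.990909, K_2 = 42.8/132.0 = 0.324242, K_3 = 38.8/132.0 = 0.293939
Let ψ = V/F and solve Σ zᵢ(Kᵢ−1)/(1+ψ(Kᵢ−1)) = 0.
Feasibility: ΣzᵢKᵢ = 1.1135, Σzᵢ/Kᵢ = 1.9010 — both > 1, two phases present.
Iterate (Newton) starting at ψ = 0.5:
  ψ = 0.5000: g = -0.22937, g' = -0.7765 → ψ = 0.2046
  ψ = 0.2046: g = -0.02442, g' = -0.6550 → ψ = 0.1673
  ψ = 0.1673: g = 0.00003, g' = -0.6569 → ψ = 0.1674
Converged at ψ = 0.1674.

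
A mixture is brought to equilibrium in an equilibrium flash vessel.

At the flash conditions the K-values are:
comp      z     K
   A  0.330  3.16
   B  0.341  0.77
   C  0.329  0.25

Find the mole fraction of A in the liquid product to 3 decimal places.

Rachford–Rice: g(ψ) = Σ zᵢ(Kᵢ−1)/(1+ψ(Kᵢ−1)) = 0.
g(0) = ΣzᵢKᵢ − 1 = 0.388 and g(1) = 1 − Σzᵢ/Kᵢ = -0.863, so a root lies in (0, 1).
Newton iteration, ψ⁰ = 0.5:
  ψ = 0.500: g = -0.1407, g' = -0.853 → ψ = 0.335
  ψ = 0.335: g = -0.0009, g' = -0.870 → ψ = 0.334
Converged at ψ = 0.334.
Compositions from xᵢ = zᵢ/(1+ψ(Kᵢ−1)), yᵢ = Kᵢxᵢ:
  A: x = 0.192, y = 0.606
  B: x = 0.369, y = 0.284
  C: x = 0.439, y = 0.110

x_A = 0.192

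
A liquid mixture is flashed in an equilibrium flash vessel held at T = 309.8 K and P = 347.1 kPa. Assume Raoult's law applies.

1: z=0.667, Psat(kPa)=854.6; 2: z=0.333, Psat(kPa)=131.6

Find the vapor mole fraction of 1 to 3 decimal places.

y_1 = 0.734

Raoult's law: Kᵢ = Pᵢˢᵃᵗ/P = Pᵢˢᵃᵗ/347.1.
  K_1 = 854.6/347.1 = 2.46211, K_2 = 131.6/347.1 = 0.37914
Rachford–Rice: g(ψ) = Σ zᵢ(Kᵢ−1)/(1+ψ(Kᵢ−1)) = 0.
Feasibility: ΣzᵢKᵢ = 1.768, Σzᵢ/Kᵢ = 1.149 — both > 1, two phases present.
Binary case is linear: z₁(K₁−1)(1+ψ(K₂−1)) + z₂(K₂−1)(1+ψ(K₁−1)) = 0
⇒ ψ = [z₁(K₁−1)+z₂(K₂−1)] / [−(K₁−1)(K₂−1)] = 0.7685/0.9078 = 0.847
Compositions from xᵢ = zᵢ/(1+ψ(Kᵢ−1)), yᵢ = Kᵢxᵢ:
  1: x = 0.298, y = 0.734
  2: x = 0.702, y = 0.266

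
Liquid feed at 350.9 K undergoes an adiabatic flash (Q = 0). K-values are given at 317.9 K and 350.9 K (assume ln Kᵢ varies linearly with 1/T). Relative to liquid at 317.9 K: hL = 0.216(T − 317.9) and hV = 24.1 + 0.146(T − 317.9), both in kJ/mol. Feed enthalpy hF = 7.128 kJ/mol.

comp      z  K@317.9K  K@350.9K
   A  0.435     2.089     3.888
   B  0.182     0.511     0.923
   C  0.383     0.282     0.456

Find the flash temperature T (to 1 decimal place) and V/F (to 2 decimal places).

Adiabatic flash: solve Rachford–Rice at each trial T, then check hF = ψ·hV(T) + (1−ψ)·hL(T).
  T = 317.9 K: K = (2.089, 0.511, 0.282), RR gives ψ = 0.154, H_out = 3.720 kJ/mol
  T = 350.9 K: K = (3.888, 0.923, 0.456), RR gives ψ = 0.794, H_out = 24.423 kJ/mol
  T = 334.4 K: K = (2.894, 0.697, 0.363), RR gives ψ = 0.500, H_out = 15.037 kJ/mol
  T = 326.1 K: K = (2.466, 0.599, 0.321), RR gives ψ = 0.344, H_out = 9.855 kJ/mol
  T = 322.0 K: K = (2.272, 0.554, 0.301), RR gives ψ = 0.256, H_out = 6.970 kJ/mol
  T = 324.1 K: K = (2.370, 0.576, 0.311), RR gives ψ = 0.302, H_out = 8.485 kJ/mol
Linear interpolation between T = 322.0 (H_out = 6.970) and T = 324.1 (H_out = 8.485) on hF = 7.128 gives T ≈ 322.2 K, at which ψ = 0.26.

T = 322.2 K, V/F = 0.26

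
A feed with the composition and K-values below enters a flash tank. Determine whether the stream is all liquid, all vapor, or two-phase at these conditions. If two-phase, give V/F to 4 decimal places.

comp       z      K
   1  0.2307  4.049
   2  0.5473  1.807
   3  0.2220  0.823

ΣzᵢKᵢ = 2.1058; Σzᵢ/Kᵢ = 0.6296.
Since Σzᵢ/Kᵢ < 1 the mixture is above its dew point — single vapor phase.

all vapor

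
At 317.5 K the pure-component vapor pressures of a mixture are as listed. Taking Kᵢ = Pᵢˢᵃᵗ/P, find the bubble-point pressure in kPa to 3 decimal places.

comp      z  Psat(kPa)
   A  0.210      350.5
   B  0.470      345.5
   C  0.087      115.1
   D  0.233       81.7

At the bubble point ψ → 0, so ΣzᵢKᵢ = 1 with Kᵢ = Pᵢˢᵃᵗ/P ⇒ P = ΣzᵢPᵢˢᵃᵗ.
P = 0.210·350.5 + 0.470·345.5 + 0.087·115.1 + 0.233·81.7 = 265.040 kPa

Pbub = 265.040 kPa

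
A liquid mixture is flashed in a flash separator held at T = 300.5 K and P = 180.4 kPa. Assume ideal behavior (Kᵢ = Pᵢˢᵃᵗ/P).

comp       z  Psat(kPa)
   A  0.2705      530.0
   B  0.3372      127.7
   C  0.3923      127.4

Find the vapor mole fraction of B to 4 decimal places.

Raoult's law: Kᵢ = Pᵢˢᵃᵗ/P = Pᵢˢᵃᵗ/180.4.
  K_A = 530.0/180.4 = 2.937916, K_B = 127.7/180.4 = 0.707871, K_C = 127.4/180.4 = 0.706208
Let ψ = V/F and solve Σ zᵢ(Kᵢ−1)/(1+ψ(Kᵢ−1)) = 0.
Feasibility: ΣzᵢKᵢ = 1.3104, Σzᵢ/Kᵢ = 1.1239 — both > 1, two phases present.
Iterate (Newton) starting at ψ = 0.5:
  ψ = 0.5000: g = 0.01578, g' = -0.3480 → ψ = 0.5453
  ψ = 0.5453: g = 0.00045, g' = -0.3289 → ψ = 0.5467
Converged at ψ = 0.5467.
Compositions from xᵢ = zᵢ/(1+ψ(Kᵢ−1)), yᵢ = Kᵢxᵢ:
  A: x = 0.1313, y = 0.3859
  B: x = 0.4013, y = 0.2841
  C: x = 0.4674, y = 0.3301

y_B = 0.2841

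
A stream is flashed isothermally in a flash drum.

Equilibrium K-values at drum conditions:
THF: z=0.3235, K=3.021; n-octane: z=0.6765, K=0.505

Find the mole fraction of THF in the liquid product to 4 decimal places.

x_THF = 0.1967

Binary case is linear: z₁(K₁−1)(1+ψ(K₂−1)) + z₂(K₂−1)(1+ψ(K₁−1)) = 0
⇒ ψ = [z₁(K₁−1)+z₂(K₂−1)] / [−(K₁−1)(K₂−1)] = 0.31893/1.00039 = 0.3188
Compositions from xᵢ = zᵢ/(1+ψ(Kᵢ−1)), yᵢ = Kᵢxᵢ:
  THF: x = 0.1967, y = 0.5944
  n-octane: x = 0.8033, y = 0.4056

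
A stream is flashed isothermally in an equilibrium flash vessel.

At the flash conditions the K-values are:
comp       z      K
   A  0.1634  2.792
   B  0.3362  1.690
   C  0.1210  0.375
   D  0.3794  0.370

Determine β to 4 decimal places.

β = 0.2918

Material balance + equilibrium reduce to Σ zᵢ(Kᵢ−1)/(1+β(Kᵢ−1)) = 0.
Feasibility: ΣzᵢKᵢ = 1.2101, Σzᵢ/Kᵢ = 1.6055 — both > 1, two phases present.
Newton–Raphson from β = 0.5:
  β = 0.5000: g = -0.13203, g' = -0.6554 → β = 0.2985
  β = 0.2985: g = -0.00425, g' = -0.6326 → β = 0.2918
Converged at β = 0.2918.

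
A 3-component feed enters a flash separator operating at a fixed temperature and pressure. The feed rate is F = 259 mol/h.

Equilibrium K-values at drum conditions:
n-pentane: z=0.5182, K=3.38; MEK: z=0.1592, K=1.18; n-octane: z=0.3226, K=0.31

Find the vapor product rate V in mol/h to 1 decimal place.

Rachford–Rice: g(β) = Σ zᵢ(Kᵢ−1)/(1+β(Kᵢ−1)) = 0.
g(0) = ΣzᵢKᵢ − 1 = 1.0394 and g(1) = 1 − Σzᵢ/Kᵢ = -0.3289, so a root lies in (0, 1).
Newton iteration, β⁰ = 0.37:
  β = 0.3700: g = 0.38377, g' = -1.1114 → β = 0.7153
  β = 0.7153: g = 0.04225, g' = -1.0048 → β = 0.7573
  β = 0.7573: g = -0.00093, g' = -1.0515 → β = 0.7565
Converged at β = 0.7565.
Then V = β·F = 0.7565·259 = 195.9 mol/h and L = F − V = 63.1 mol/h.

V = 195.9 mol/h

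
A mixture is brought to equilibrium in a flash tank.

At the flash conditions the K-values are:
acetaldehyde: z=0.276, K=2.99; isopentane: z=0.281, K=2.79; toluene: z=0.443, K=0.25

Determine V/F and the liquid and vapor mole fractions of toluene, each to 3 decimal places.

Material balance + equilibrium reduce to Σ zᵢ(Kᵢ−1)/(1+V/F(Kᵢ−1)) = 0.
Feasibility: ΣzᵢKᵢ = 1.720, Σzᵢ/Kᵢ = 1.965 — both > 1, two phases present.
Newton iteration, V/F⁰ = 0.48:
  V/F = 0.480: g = 0.0323, g' = -1.155 → V/F = 0.508
Converged at V/F = 0.508.
Compositions from xᵢ = zᵢ/(1+V/F(Kᵢ−1)), yᵢ = Kᵢxᵢ:
  acetaldehyde: x = 0.137, y = 0.410
  isopentane: x = 0.147, y = 0.411
  toluene: x = 0.716, y = 0.179

V/F = 0.508, x_toluene = 0.716, y_toluene = 0.179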